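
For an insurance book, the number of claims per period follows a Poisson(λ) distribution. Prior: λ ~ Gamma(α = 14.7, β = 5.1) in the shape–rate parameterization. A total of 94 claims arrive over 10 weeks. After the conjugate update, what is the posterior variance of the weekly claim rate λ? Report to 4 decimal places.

With a Gamma(shape α, rate β) prior, the Poisson likelihood is conjugate: the posterior is Gamma(α + ΣXᵢ, β + n).
Posterior: Gamma(α+S, β+n) = Gamma(14.7+94, 5.1+10) = Gamma(108.7, 15.1).
Var = α/β² = 108.7/15.1² = 0.4767.

0.4767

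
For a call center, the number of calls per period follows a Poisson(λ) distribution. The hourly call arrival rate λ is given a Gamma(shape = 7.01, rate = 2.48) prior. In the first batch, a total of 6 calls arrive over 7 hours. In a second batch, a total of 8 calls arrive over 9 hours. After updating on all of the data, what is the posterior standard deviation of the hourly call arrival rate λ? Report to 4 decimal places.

With a Gamma(shape α, rate β) prior, the Poisson likelihood is conjugate: the posterior is Gamma(α + ΣXᵢ, β + n).
After batch 1: Gamma(α+S, β+n) = Gamma(7.01+6, 2.48+7) = Gamma(13.01, 9.48).
After batch 2: Gamma(α+S, β+n) = Gamma(13.01+8, 9.48+9) = Gamma(21.01, 18.48).
SD = √α/β = √21.01/18.48 = 0.2480.

0.2480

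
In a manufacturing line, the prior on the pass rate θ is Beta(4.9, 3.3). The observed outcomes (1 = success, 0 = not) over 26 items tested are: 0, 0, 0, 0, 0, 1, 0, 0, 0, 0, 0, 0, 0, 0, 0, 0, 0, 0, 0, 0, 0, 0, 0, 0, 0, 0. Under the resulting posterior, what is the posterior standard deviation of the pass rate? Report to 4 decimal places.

The Beta prior is conjugate to a Binomial/Bernoulli likelihood; the update adds successes to α and failures to β.
Posterior: Beta(α+k, β+n−k) = Beta(4.9+1, 3.3+25) = Beta(5.9, 28.3).
Var = αβ/((α+β)²(α+β+1)) = 5.9·28.3/(34.2²·35.2) = 0.00405549; SD = √0.00405549 = 0.0637.

0.0637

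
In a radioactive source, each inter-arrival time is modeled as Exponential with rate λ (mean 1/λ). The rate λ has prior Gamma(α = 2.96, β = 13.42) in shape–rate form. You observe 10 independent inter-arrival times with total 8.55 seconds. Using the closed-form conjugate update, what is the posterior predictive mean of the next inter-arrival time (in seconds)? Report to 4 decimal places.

1.8370

With a Gamma(shape α, rate β) prior on the exponential rate λ, the posterior after n observations with total T = Σxᵢ is Gamma(α+n, β+T).
Posterior: Gamma(2.96+10, 13.42+8.55) = Gamma(12.96, 21.97).
The predictive distribution for the next observation is Lomax; its mean is β/(α−1) = 21.97/11.96 = 1.8370.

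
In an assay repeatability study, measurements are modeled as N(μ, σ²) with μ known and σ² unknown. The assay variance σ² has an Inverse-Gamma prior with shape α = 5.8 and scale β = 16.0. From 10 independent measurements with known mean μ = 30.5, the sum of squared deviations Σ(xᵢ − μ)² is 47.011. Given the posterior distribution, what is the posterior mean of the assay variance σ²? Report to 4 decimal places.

4.0312

With known mean μ and an Inverse-Gamma(α, β) prior on σ², the Normal likelihood is conjugate: posterior is Inv-Gamma(α + n/2, β + Σ(xᵢ−μ)²/2).
Posterior: Inv-Gamma(5.8 + 10/2, 16.0 + 47.011/2) = Inv-Gamma(10.80, 39.5055).
E[σ²|data] = β/(α−1) = 39.5055/9.80 = 4.0312.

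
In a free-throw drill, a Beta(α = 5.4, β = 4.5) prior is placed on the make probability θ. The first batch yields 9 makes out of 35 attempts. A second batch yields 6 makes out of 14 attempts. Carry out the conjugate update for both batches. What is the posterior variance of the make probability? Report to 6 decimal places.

0.003779

The Beta prior is conjugate to a Binomial/Bernoulli likelihood; the update adds successes to α and failures to β.
After batch 1: Beta(5.4+9, 4.5+26) = Beta(14.4, 30.5).
After batch 2: Beta(14.4+6, 30.5+8) = Beta(20.4, 38.5).
Var = αβ/((α+β)²(α+β+1)) = 20.4·38.5/(58.9²·59.9) = 0.003779.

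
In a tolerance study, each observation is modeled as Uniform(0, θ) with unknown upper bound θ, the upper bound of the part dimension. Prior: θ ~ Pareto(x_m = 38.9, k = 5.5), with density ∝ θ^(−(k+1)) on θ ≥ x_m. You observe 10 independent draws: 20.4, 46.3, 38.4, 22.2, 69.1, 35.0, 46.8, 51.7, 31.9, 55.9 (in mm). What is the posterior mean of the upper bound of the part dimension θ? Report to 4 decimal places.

A Pareto(scale x_m, shape k) prior on the upper bound θ of Uniform(0, θ) is conjugate: posterior is Pareto(max(x_m, max xᵢ), k + n).
Sample maximum = 69.1; prior scale x_m = 38.9 → posterior scale = max = 69.1.
Posterior shape = 5.5 + 10 = 15.5.
E[θ|data] = k·x_m/(k−1) = 15.5·69.1/14.5 = 73.8655.

73.8655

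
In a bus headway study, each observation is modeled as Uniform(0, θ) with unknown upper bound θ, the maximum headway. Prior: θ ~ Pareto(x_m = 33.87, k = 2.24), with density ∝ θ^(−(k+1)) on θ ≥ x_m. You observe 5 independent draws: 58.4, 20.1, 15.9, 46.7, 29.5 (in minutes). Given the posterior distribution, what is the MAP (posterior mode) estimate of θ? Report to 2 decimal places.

58.40

A Pareto(scale x_m, shape k) prior on the upper bound θ of Uniform(0, θ) is conjugate: posterior is Pareto(max(x_m, max xᵢ), k + n).
Sample maximum = 58.4; prior scale x_m = 33.87 → posterior scale = max = 58.40.
Posterior shape = 2.24 + 5 = 7.24.
The Pareto density is decreasing on [x_m, ∞), so the mode is x_m = 58.40.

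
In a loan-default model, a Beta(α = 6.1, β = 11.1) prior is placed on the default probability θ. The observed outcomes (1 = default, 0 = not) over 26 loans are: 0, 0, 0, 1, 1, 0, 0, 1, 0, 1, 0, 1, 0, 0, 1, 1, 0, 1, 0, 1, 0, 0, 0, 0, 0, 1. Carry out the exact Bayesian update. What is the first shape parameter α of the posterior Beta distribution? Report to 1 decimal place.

16.1

The Beta prior is conjugate to a Binomial/Bernoulli likelihood; the update adds successes to α and failures to β.
Posterior: Beta(α+k, β+n−k) = Beta(6.1+10, 11.1+16) = Beta(16.1, 27.1).
Posterior α = 16.1.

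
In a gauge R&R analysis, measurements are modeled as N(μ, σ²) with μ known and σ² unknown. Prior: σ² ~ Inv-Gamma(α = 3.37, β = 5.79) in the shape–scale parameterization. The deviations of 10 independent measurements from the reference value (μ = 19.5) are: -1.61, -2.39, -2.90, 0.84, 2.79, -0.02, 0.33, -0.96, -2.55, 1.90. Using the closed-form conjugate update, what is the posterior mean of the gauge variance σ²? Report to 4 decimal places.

3.2515

With known mean μ and an Inverse-Gamma(α, β) prior on σ², the Normal likelihood is conjugate: posterior is Inv-Gamma(α + n/2, β + Σ(xᵢ−μ)²/2).
Σ(xᵢ−μ)² = (-1.61)² + (-2.39)² + (-2.90)² + (0.84)² + (2.79)² + (-0.02)² + (0.33)² + (-0.96)² + (-2.55)² + (1.90)² = 36.3473.
Posterior: Inv-Gamma(3.37 + 10/2, 5.79 + 36.3473/2) = Inv-Gamma(8.37, 23.96365).
E[σ²|data] = β/(α−1) = 23.96365/7.37 = 3.2515.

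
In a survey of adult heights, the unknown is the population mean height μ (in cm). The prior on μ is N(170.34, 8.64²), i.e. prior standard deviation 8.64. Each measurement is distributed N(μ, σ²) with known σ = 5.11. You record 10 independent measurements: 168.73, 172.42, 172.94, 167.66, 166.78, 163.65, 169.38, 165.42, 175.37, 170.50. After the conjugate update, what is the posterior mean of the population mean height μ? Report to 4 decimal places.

For Normal data with known variance σ², a Normal(μ₀, σ₀²) prior on μ is conjugate. Posterior precision = 1/σ₀² + n/σ²; posterior mean is the precision-weighted average of μ₀ and x̄.
Σxᵢ = 168.73 + 172.42 + 172.94 + 167.66 + 166.78 + 163.65 + 169.38 + 165.42 + 175.37 + 170.50 = 1692.85, so n·x̄ = 1692.85.
σ₀² = 8.64² = 74.6496, σ² = 5.11² = 26.1121; σ² + n·σ₀² = 26.1121 + 10·74.6496 = 772.6081.
Posterior mean = (μ₀/σ₀² + n·x̄/σ²)/(1/σ₀² + n/σ²) = (σ²·μ₀ + σ₀²·n·x̄)/(σ² + n·σ₀²) = (26.1121·170.34 + 74.6496·1692.85)/772.6081 = 130818.510474/772.6081 = 169.3207.

169.3207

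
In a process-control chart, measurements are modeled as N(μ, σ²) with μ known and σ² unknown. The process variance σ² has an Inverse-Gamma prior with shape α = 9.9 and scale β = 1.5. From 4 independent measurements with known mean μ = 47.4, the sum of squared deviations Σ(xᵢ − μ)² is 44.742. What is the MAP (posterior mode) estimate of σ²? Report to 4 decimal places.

With known mean μ and an Inverse-Gamma(α, β) prior on σ², the Normal likelihood is conjugate: posterior is Inv-Gamma(α + n/2, β + Σ(xᵢ−μ)²/2).
Posterior: Inv-Gamma(9.9 + 4/2, 1.5 + 44.742/2) = Inv-Gamma(11.90, 23.8710).
Mode = β/(α+1) = 23.8710/12.90 = 1.8505.

1.8505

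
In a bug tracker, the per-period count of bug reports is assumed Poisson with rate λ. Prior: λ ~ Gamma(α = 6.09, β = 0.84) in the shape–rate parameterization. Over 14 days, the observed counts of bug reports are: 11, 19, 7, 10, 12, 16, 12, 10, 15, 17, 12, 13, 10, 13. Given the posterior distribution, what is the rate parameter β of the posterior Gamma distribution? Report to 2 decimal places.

With a Gamma(shape α, rate β) prior, the Poisson likelihood is conjugate: the posterior is Gamma(α + ΣXᵢ, β + n).
Sum of counts S = 177 over n = 14 days.
Posterior: Gamma(α+S, β+n) = Gamma(6.09+177, 0.84+14) = Gamma(183.09, 14.84).
Posterior β = 14.84.

14.84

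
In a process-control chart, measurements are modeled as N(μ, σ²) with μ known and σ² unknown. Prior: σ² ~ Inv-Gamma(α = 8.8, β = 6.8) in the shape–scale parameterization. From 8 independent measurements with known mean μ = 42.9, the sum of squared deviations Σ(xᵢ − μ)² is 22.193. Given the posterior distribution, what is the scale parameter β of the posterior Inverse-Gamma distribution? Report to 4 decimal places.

With known mean μ and an Inverse-Gamma(α, β) prior on σ², the Normal likelihood is conjugate: posterior is Inv-Gamma(α + n/2, β + Σ(xᵢ−μ)²/2).
Posterior: Inv-Gamma(8.8 + 8/2, 6.8 + 22.193/2) = Inv-Gamma(12.80, 17.8965).
Posterior β = 17.8965.

17.8965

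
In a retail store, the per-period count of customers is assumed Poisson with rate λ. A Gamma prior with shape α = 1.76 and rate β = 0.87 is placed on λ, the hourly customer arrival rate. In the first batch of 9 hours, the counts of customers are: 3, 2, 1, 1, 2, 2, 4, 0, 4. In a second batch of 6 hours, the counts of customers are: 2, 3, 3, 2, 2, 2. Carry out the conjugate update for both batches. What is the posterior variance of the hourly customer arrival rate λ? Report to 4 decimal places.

With a Gamma(shape α, rate β) prior, the Poisson likelihood is conjugate: the posterior is Gamma(α + ΣXᵢ, β + n).
Batch 1: sum of counts S = 19 over n = 9 hours.
After batch 1: Gamma(α+S, β+n) = Gamma(1.76+19, 0.87+9) = Gamma(20.76, 9.87).
Batch 2: sum of counts S = 14 over n = 6 hours.
After batch 2: Gamma(α+S, β+n) = Gamma(20.76+14, 9.87+6) = Gamma(34.76, 15.87).
Var = α/β² = 34.76/15.87² = 0.1380.

0.1380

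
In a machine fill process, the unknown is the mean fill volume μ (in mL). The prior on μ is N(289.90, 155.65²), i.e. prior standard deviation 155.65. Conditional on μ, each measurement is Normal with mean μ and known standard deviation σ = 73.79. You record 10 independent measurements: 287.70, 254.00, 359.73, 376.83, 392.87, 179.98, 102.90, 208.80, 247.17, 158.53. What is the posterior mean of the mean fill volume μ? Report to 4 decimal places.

257.5774

For Normal data with known variance σ², a Normal(μ₀, σ₀²) prior on μ is conjugate. Posterior precision = 1/σ₀² + n/σ²; posterior mean is the precision-weighted average of μ₀ and x̄.
Σxᵢ = 287.70 + 254.00 + 359.73 + 376.83 + 392.87 + 179.98 + 102.90 + 208.80 + 247.17 + 158.53 = 2568.51, so n·x̄ = 2568.51.
σ₀² = 155.65² = 24226.9225, σ² = 73.79² = 5444.9641; σ² + n·σ₀² = 5444.9641 + 10·24226.9225 = 247714.1891.
Posterior mean = (μ₀/σ₀² + n·x̄/σ²)/(1/σ₀² + n/σ²) = (σ²·μ₀ + σ₀²·n·x̄)/(σ² + n·σ₀²) = (5444.9641·289.90 + 24226.9225·2568.51)/247714.1891 = 63805587.803065/247714.1891 = 257.5774.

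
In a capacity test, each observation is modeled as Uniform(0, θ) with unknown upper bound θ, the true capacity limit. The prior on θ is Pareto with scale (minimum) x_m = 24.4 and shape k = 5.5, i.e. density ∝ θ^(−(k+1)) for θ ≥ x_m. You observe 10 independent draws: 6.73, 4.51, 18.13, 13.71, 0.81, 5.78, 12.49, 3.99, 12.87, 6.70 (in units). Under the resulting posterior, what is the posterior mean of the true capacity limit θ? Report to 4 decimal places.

A Pareto(scale x_m, shape k) prior on the upper bound θ of Uniform(0, θ) is conjugate: posterior is Pareto(max(x_m, max xᵢ), k + n).
Sample maximum = 18.13; prior scale x_m = 24.4 → posterior scale = max = 24.40.
Posterior shape = 5.5 + 10 = 15.5.
E[θ|data] = k·x_m/(k−1) = 15.5·24.40/14.5 = 26.0828.

26.0828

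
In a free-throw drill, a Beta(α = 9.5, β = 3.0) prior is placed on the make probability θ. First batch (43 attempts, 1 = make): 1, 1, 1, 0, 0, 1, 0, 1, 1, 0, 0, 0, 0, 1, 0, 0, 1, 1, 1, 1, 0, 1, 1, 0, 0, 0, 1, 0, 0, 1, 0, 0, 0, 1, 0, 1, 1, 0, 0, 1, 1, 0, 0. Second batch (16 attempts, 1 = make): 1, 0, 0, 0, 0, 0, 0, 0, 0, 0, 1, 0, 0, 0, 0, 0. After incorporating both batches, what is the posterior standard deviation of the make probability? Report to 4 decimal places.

The Beta prior is conjugate to a Binomial/Bernoulli likelihood; the update adds successes to α and failures to β.
After batch 1: Beta(9.5+20, 3.0+23) = Beta(29.5, 26.0).
After batch 2: Beta(29.5+2, 26.0+14) = Beta(31.5, 40.0).
Var = αβ/((α+β)²(α+β+1)) = 31.5·40.0/(71.5²·72.5) = 0.00339954; SD = √0.00339954 = 0.0583.

0.0583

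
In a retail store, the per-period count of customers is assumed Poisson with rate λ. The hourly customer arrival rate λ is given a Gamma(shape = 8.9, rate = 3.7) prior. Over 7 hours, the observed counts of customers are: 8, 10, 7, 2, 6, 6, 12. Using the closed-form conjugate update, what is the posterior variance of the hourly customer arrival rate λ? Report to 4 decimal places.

0.5232

With a Gamma(shape α, rate β) prior, the Poisson likelihood is conjugate: the posterior is Gamma(α + ΣXᵢ, β + n).
Sum of counts S = 51 over n = 7 hours.
Posterior: Gamma(α+S, β+n) = Gamma(8.9+51, 3.7+7) = Gamma(59.9, 10.7).
Var = α/β² = 59.9/10.7² = 0.5232.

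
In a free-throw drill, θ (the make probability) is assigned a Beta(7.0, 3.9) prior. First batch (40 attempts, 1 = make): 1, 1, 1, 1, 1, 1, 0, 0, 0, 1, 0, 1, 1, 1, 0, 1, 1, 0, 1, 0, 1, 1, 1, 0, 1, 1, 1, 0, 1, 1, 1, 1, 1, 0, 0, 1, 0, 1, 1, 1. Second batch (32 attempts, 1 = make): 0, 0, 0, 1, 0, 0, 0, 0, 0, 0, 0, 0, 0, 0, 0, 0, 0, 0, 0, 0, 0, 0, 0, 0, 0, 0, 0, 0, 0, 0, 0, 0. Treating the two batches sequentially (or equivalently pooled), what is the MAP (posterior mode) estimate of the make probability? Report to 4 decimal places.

0.4326

The Beta prior is conjugate to a Binomial/Bernoulli likelihood; the update adds successes to α and failures to β.
After batch 1: Beta(7.0+28, 3.9+12) = Beta(35.0, 15.9).
After batch 2: Beta(35.0+1, 15.9+31) = Beta(36.0, 46.9).
Mode of Beta(a,b) for a,b>1 is (a−1)/(a+b−2) = 35.0/80.9 = 0.4326.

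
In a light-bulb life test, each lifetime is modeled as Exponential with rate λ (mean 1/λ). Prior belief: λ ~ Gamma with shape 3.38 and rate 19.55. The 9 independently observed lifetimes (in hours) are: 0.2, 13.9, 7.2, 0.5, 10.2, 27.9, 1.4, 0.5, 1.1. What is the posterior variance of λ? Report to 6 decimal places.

0.001821

With a Gamma(shape α, rate β) prior on the exponential rate λ, the posterior after n observations with total T = Σxᵢ is Gamma(α+n, β+T).
Sum of observations T = 62.9 hours; n = 9.
Posterior: Gamma(3.38+9, 19.55+62.9) = Gamma(12.38, 82.45).
Var = α/β² = 0.001821.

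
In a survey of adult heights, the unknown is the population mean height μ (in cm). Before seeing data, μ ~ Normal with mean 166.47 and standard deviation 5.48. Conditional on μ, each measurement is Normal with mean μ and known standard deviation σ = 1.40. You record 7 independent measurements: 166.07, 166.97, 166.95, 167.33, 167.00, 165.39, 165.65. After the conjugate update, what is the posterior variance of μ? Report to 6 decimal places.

0.277413

For Normal data with known variance σ², a Normal(μ₀, σ₀²) prior on μ is conjugate. Posterior precision = 1/σ₀² + n/σ²; posterior mean is the precision-weighted average of μ₀ and x̄.
σ₀² = 5.48² = 30.0304, σ² = 1.40² = 1.96; σ² + n·σ₀² = 1.96 + 7·30.0304 = 212.1728.
Posterior precision = 1/σ₀² + n/σ² = 1/30.0304 + 7/1.96 = (σ² + n·σ₀²)/(σ₀²σ²) = 212.1728/(30.0304·1.96); posterior variance σₙ² = σ₀²σ²/(σ² + n·σ₀²) = 30.0304·1.96/212.1728 = 0.277413.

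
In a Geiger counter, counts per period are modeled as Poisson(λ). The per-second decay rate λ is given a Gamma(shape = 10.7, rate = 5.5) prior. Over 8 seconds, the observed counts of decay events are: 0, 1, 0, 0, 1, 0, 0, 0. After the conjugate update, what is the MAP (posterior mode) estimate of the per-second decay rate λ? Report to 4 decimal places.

With a Gamma(shape α, rate β) prior, the Poisson likelihood is conjugate: the posterior is Gamma(α + ΣXᵢ, β + n).
Sum of counts S = 2 over n = 8 seconds.
Posterior: Gamma(α+S, β+n) = Gamma(10.7+2, 5.5+8) = Gamma(12.7, 13.5).
Mode of Gamma(α,β) for α≥1 is (α−1)/β = 11.7/13.5 = 0.8667.

0.8667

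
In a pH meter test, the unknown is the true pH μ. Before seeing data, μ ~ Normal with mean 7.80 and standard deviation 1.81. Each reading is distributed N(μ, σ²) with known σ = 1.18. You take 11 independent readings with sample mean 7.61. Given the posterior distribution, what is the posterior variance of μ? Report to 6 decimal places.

For Normal data with known variance σ², a Normal(μ₀, σ₀²) prior on μ is conjugate. Posterior precision = 1/σ₀² + n/σ²; posterior mean is the precision-weighted average of μ₀ and x̄.
σ₀² = 1.81² = 3.2761, σ² = 1.18² = 1.3924; σ² + n·σ₀² = 1.3924 + 11·3.2761 = 37.4295.
Posterior precision = 1/σ₀² + n/σ² = 1/3.2761 + 11/1.3924 = (σ² + n·σ₀²)/(σ₀²σ²) = 37.4295/(3.2761·1.3924); posterior variance σₙ² = σ₀²σ²/(σ² + n·σ₀²) = 3.2761·1.3924/37.4295 = 0.121873.

0.121873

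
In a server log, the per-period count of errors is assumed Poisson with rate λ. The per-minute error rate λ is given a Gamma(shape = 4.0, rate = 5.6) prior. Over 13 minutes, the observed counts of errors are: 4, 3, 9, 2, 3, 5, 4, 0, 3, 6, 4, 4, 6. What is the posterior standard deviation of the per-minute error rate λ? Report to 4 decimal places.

With a Gamma(shape α, rate β) prior, the Poisson likelihood is conjugate: the posterior is Gamma(α + ΣXᵢ, β + n).
Sum of counts S = 53 over n = 13 minutes.
Posterior: Gamma(α+S, β+n) = Gamma(4.0+53, 5.6+13) = Gamma(57.0, 18.6).
SD = √α/β = √57.0/18.6 = 0.4059.

0.4059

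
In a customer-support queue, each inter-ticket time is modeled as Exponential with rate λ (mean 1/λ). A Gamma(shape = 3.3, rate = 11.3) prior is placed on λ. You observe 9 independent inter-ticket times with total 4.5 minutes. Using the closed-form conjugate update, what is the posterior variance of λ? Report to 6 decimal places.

With a Gamma(shape α, rate β) prior on the exponential rate λ, the posterior after n observations with total T = Σxᵢ is Gamma(α+n, β+T).
Posterior: Gamma(3.3+9, 11.3+4.5) = Gamma(12.3, 15.8).
Var = α/β² = 0.049271.

0.049271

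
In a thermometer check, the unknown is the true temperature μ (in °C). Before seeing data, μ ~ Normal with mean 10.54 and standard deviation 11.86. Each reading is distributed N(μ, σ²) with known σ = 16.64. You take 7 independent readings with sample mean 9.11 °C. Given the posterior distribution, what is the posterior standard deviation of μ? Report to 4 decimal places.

5.5564

For Normal data with known variance σ², a Normal(μ₀, σ₀²) prior on μ is conjugate. Posterior precision = 1/σ₀² + n/σ²; posterior mean is the precision-weighted average of μ₀ and x̄.
σ₀² = 11.86² = 140.6596, σ² = 16.64² = 276.8896; σ² + n·σ₀² = 276.8896 + 7·140.6596 = 1261.5068.
Posterior precision = 1/σ₀² + n/σ² = 1/140.6596 + 7/276.8896 = (σ² + n·σ₀²)/(σ₀²σ²) = 1261.5068/(140.6596·276.8896); posterior variance σₙ² = σ₀²σ²/(σ² + n·σ₀²) = 140.6596·276.8896/1261.5068 = 30.873540.
Posterior SD = √σₙ² = √(140.6596·276.8896/1261.5068) = 5.5564.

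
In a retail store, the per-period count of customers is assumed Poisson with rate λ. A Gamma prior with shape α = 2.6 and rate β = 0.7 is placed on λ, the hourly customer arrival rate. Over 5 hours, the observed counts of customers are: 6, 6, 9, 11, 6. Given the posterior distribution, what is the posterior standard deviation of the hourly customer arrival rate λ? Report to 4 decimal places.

1.1179

With a Gamma(shape α, rate β) prior, the Poisson likelihood is conjugate: the posterior is Gamma(α + ΣXᵢ, β + n).
Sum of counts S = 38 over n = 5 hours.
Posterior: Gamma(α+S, β+n) = Gamma(2.6+38, 0.7+5) = Gamma(40.6, 5.7).
SD = √α/β = √40.6/5.7 = 1.1179.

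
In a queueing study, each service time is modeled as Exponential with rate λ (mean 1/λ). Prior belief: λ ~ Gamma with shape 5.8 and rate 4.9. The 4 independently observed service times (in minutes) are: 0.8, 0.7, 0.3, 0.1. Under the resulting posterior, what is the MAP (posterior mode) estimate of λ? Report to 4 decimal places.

With a Gamma(shape α, rate β) prior on the exponential rate λ, the posterior after n observations with total T = Σxᵢ is Gamma(α+n, β+T).
Sum of observations T = 1.9 minutes; n = 4.
Posterior: Gamma(5.8+4, 4.9+1.9) = Gamma(9.8, 6.8).
Mode = (α−1)/β = 1.2941.

1.2941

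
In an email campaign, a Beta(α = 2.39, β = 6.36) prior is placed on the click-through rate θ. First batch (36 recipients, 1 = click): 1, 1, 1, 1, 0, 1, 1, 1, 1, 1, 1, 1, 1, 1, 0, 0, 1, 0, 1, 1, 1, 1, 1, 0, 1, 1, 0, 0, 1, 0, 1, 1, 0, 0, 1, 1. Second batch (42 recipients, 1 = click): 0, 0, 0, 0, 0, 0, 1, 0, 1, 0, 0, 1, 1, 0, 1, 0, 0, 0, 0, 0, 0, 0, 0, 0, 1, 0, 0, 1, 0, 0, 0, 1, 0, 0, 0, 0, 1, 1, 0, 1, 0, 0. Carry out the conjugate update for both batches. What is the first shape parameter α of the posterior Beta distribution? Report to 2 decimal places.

39.39

The Beta prior is conjugate to a Binomial/Bernoulli likelihood; the update adds successes to α and failures to β.
After batch 1: Beta(2.39+26, 6.36+10) = Beta(28.39, 16.36).
After batch 2: Beta(28.39+11, 16.36+31) = Beta(39.39, 47.36).
Posterior α = 39.39.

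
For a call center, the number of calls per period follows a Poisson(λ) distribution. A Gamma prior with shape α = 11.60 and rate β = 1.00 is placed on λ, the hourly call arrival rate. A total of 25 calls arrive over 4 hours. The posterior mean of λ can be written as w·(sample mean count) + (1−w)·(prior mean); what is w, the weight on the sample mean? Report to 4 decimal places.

0.8000

With a Gamma(shape α, rate β) prior, the Poisson likelihood is conjugate: the posterior is Gamma(α + ΣXᵢ, β + n).
Posterior mean = (α₀+S)/(β₀+n) = [n/(β₀+n)]·(S/n) + [β₀/(β₀+n)]·(α₀/β₀), so only n and β₀ enter the weight.
Weight on data w = n/(β₀+n) = 4/(1.00+4) = 4/5.00 = 0.8000.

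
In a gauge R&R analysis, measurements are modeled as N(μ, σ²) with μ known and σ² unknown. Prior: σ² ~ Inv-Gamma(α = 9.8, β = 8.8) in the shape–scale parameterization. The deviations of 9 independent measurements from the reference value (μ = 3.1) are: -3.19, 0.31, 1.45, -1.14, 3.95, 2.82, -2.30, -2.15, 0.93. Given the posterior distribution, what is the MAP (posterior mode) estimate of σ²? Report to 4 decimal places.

2.1440

With known mean μ and an Inverse-Gamma(α, β) prior on σ², the Normal likelihood is conjugate: posterior is Inv-Gamma(α + n/2, β + Σ(xᵢ−μ)²/2).
Σ(xᵢ−μ)² = (-3.19)² + (0.31)² + (1.45)² + (-1.14)² + (3.95)² + (2.82)² + (-2.30)² + (-2.15)² + (0.93)² = 48.0066.
Posterior: Inv-Gamma(9.8 + 9/2, 8.8 + 48.0066/2) = Inv-Gamma(14.30, 32.80330).
Mode = β/(α+1) = 32.80330/15.30 = 2.1440.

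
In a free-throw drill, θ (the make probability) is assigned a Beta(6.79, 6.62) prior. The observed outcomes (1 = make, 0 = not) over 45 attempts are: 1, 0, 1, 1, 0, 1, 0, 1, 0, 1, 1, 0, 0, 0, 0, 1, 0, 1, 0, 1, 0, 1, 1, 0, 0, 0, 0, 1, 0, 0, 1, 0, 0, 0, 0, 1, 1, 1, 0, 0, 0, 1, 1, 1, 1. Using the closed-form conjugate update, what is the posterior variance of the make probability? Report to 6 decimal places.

The Beta prior is conjugate to a Binomial/Bernoulli likelihood; the update adds successes to α and failures to β.
Posterior: Beta(α+k, β+n−k) = Beta(6.79+21, 6.62+24) = Beta(27.79, 30.62).
Var = αβ/((α+β)²(α+β+1)) = 27.79·30.62/(58.41²·59.41) = 0.004198.

0.004198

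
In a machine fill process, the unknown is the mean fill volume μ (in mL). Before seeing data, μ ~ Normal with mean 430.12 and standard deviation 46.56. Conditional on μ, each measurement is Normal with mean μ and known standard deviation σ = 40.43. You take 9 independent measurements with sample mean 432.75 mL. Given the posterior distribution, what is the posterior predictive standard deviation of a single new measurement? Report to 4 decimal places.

For Normal data with known variance σ², a Normal(μ₀, σ₀²) prior on μ is conjugate. Posterior precision = 1/σ₀² + n/σ²; posterior mean is the precision-weighted average of μ₀ and x̄.
σ₀² = 46.56² = 2167.8336, σ² = 40.43² = 1634.5849; σ² + n·σ₀² = 1634.5849 + 9·2167.8336 = 21145.0873.
Posterior precision = 1/σ₀² + n/σ² = 1/2167.8336 + 9/1634.5849 = (σ² + n·σ₀²)/(σ₀²σ²) = 21145.0873/(2167.8336·1634.5849); posterior variance σₙ² = σ₀²σ²/(σ² + n·σ₀²) = 2167.8336·1634.5849/21145.0873 = 167.580678.
Predictive variance for one new observation = σₙ² + σ² = 2167.8336·1634.5849/21145.0873 + 1634.5849 = σ²·(σ₀² + 21145.0873)/21145.0873 = 1634.5849·23312.9209/21145.0873 = 1802.165578; SD = √(1634.5849·23312.9209/21145.0873) = 42.4519.

42.4519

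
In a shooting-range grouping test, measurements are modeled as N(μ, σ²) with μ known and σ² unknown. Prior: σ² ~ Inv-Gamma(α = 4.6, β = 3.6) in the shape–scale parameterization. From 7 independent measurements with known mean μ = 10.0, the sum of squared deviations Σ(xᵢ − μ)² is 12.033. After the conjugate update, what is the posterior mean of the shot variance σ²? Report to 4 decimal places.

With known mean μ and an Inverse-Gamma(α, β) prior on σ², the Normal likelihood is conjugate: posterior is Inv-Gamma(α + n/2, β + Σ(xᵢ−μ)²/2).
Posterior: Inv-Gamma(4.6 + 7/2, 3.6 + 12.033/2) = Inv-Gamma(8.10, 9.6165).
E[σ²|data] = β/(α−1) = 9.6165/7.10 = 1.3544.

1.3544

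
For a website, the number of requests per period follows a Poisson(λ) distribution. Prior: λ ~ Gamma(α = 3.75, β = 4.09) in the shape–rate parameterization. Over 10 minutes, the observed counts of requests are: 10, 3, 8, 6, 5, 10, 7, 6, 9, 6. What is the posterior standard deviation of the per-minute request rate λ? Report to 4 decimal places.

With a Gamma(shape α, rate β) prior, the Poisson likelihood is conjugate: the posterior is Gamma(α + ΣXᵢ, β + n).
Sum of counts S = 70 over n = 10 minutes.
Posterior: Gamma(α+S, β+n) = Gamma(3.75+70, 4.09+10) = Gamma(73.75, 14.09).
SD = √α/β = √73.75/14.09 = 0.6095.

0.6095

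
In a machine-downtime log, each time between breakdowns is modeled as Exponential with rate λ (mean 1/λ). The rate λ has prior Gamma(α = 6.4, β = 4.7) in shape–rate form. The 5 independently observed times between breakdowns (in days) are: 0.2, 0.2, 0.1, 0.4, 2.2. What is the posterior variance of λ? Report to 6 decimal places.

With a Gamma(shape α, rate β) prior on the exponential rate λ, the posterior after n observations with total T = Σxᵢ is Gamma(α+n, β+T).
Sum of observations T = 3.1 days; n = 5.
Posterior: Gamma(6.4+5, 4.7+3.1) = Gamma(11.4, 7.8).
Var = α/β² = 0.187377.

0.187377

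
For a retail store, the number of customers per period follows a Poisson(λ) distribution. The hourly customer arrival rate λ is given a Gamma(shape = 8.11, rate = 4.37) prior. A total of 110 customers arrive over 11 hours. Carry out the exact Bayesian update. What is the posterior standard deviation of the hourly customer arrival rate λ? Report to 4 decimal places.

0.7071

With a Gamma(shape α, rate β) prior, the Poisson likelihood is conjugate: the posterior is Gamma(α + ΣXᵢ, β + n).
Posterior: Gamma(α+S, β+n) = Gamma(8.11+110, 4.37+11) = Gamma(118.11, 15.37).
SD = √α/β = √118.11/15.37 = 0.7071.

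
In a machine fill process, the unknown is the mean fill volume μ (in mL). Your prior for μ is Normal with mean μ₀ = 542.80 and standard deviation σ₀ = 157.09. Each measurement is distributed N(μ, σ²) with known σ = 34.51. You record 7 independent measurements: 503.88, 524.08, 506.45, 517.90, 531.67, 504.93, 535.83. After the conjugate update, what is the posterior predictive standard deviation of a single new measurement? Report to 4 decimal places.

36.8770

For Normal data with known variance σ², a Normal(μ₀, σ₀²) prior on μ is conjugate. Posterior precision = 1/σ₀² + n/σ²; posterior mean is the precision-weighted average of μ₀ and x̄.
σ₀² = 157.09² = 24677.2681, σ² = 34.51² = 1190.9401; σ² + n·σ₀² = 1190.9401 + 7·24677.2681 = 173931.8168.
Posterior precision = 1/σ₀² + n/σ² = 1/24677.2681 + 7/1190.9401 = (σ² + n·σ₀²)/(σ₀²σ²) = 173931.8168/(24677.2681·1190.9401); posterior variance σₙ² = σ₀²σ²/(σ² + n·σ₀²) = 24677.2681·1190.9401/173931.8168 = 168.969362.
Predictive variance for one new observation = σₙ² + σ² = 24677.2681·1190.9401/173931.8168 + 1190.9401 = σ²·(σ₀² + 173931.8168)/173931.8168 = 1190.9401·198609.0849/173931.8168 = 1359.909462; SD = √(1190.9401·198609.0849/173931.8168) = 36.8770.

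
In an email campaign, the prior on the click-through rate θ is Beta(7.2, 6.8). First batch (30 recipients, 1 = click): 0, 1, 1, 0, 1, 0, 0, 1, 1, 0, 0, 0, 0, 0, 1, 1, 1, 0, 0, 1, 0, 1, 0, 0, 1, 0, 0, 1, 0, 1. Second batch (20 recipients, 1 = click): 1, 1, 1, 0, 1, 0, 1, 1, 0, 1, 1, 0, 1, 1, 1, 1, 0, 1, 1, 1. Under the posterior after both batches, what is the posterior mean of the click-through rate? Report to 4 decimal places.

0.5500

The Beta prior is conjugate to a Binomial/Bernoulli likelihood; the update adds successes to α and failures to β.
After batch 1: Beta(7.2+13, 6.8+17) = Beta(20.2, 23.8).
After batch 2: Beta(20.2+15, 23.8+5) = Beta(35.2, 28.8).
Posterior mean = α/(α+β) = 35.2/64.0 = 0.5500.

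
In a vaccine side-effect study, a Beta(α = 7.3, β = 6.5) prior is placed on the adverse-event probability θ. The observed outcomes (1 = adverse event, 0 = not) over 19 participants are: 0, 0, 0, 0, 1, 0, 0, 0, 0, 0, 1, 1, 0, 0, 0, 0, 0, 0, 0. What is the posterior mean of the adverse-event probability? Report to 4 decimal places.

The Beta prior is conjugate to a Binomial/Bernoulli likelihood; the update adds successes to α and failures to β.
Posterior: Beta(α+k, β+n−k) = Beta(7.3+3, 6.5+16) = Beta(10.3, 22.5).
Posterior mean = α/(α+β) = 10.3/32.8 = 0.3140.

0.3140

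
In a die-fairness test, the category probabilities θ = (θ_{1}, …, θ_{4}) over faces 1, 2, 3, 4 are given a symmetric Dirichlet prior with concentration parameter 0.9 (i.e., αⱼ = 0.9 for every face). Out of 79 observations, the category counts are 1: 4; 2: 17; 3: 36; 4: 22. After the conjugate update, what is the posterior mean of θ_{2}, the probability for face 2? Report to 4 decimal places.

The Dirichlet prior is conjugate to the Multinomial likelihood: each posterior αⱼ = prior αⱼ + observed count nⱼ.
Posterior concentration: (4.9, 17.9, 36.9, 22.9), total = 82.6.
E[θ_{2}|data] = α_{2}/Σα = 17.9/82.6 = 0.2167.

0.2167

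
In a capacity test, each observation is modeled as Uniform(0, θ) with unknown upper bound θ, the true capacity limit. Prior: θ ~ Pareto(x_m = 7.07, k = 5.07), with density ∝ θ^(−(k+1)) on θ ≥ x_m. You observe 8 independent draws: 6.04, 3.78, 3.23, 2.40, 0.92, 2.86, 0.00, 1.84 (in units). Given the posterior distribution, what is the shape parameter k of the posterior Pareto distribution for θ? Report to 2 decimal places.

13.07

A Pareto(scale x_m, shape k) prior on the upper bound θ of Uniform(0, θ) is conjugate: posterior is Pareto(max(x_m, max xᵢ), k + n).
Sample maximum = 6.04; prior scale x_m = 7.07 → posterior scale = max = 7.07.
Posterior shape = 5.07 + 8 = 13.07.
Posterior shape k = 13.07.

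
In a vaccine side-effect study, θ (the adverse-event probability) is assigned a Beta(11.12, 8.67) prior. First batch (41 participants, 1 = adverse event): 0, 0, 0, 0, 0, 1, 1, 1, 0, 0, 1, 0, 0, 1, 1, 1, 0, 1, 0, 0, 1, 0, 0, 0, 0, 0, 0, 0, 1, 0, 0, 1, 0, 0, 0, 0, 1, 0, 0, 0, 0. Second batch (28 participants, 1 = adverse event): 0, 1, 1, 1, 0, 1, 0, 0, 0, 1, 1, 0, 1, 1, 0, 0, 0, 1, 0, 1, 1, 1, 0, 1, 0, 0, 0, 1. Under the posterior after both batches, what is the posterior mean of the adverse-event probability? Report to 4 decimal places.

0.4181

The Beta prior is conjugate to a Binomial/Bernoulli likelihood; the update adds successes to α and failures to β.
After batch 1: Beta(11.12+12, 8.67+29) = Beta(23.12, 37.67).
After batch 2: Beta(23.12+14, 37.67+14) = Beta(37.12, 51.67).
Posterior mean = α/(α+β) = 37.12/88.79 = 0.4181.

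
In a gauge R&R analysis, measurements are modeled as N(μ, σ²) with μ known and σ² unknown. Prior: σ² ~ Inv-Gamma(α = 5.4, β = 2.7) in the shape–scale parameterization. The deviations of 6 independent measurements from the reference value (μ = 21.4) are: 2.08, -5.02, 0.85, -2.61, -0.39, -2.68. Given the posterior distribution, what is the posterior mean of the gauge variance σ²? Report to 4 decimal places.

3.3646

With known mean μ and an Inverse-Gamma(α, β) prior on σ², the Normal likelihood is conjugate: posterior is Inv-Gamma(α + n/2, β + Σ(xᵢ−μ)²/2).
Σ(xᵢ−μ)² = (2.08)² + (-5.02)² + (0.85)² + (-2.61)² + (-0.39)² + (-2.68)² = 44.3959.
Posterior: Inv-Gamma(5.4 + 6/2, 2.7 + 44.3959/2) = Inv-Gamma(8.40, 24.89795).
E[σ²|data] = β/(α−1) = 24.89795/7.40 = 3.3646.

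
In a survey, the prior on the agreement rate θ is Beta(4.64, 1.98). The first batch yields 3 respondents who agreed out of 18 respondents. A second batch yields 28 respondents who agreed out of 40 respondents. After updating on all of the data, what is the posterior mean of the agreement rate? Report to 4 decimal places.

0.5515

The Beta prior is conjugate to a Binomial/Bernoulli likelihood; the update adds successes to α and failures to β.
After batch 1: Beta(4.64+3, 1.98+15) = Beta(7.64, 16.98).
After batch 2: Beta(7.64+28, 16.98+12) = Beta(35.64, 28.98).
Posterior mean = α/(α+β) = 35.64/64.62 = 0.5515.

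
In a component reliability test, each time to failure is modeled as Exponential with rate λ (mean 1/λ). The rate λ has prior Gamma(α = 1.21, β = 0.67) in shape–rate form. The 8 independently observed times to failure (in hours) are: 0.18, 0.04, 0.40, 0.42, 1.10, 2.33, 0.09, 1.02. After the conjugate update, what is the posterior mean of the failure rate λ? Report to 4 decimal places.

With a Gamma(shape α, rate β) prior on the exponential rate λ, the posterior after n observations with total T = Σxᵢ is Gamma(α+n, β+T).
Sum of observations T = 5.58 hours; n = 8.
Posterior: Gamma(1.21+8, 0.67+5.58) = Gamma(9.21, 6.25).
Posterior mean of λ = α/β = 9.21/6.25 = 1.4736.

1.4736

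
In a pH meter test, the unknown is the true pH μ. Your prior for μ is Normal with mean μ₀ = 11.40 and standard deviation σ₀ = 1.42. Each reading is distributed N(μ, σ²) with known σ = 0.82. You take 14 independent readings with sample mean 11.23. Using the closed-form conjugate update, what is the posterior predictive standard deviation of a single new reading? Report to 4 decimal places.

For Normal data with known variance σ², a Normal(μ₀, σ₀²) prior on μ is conjugate. Posterior precision = 1/σ₀² + n/σ²; posterior mean is the precision-weighted average of μ₀ and x̄.
σ₀² = 1.42² = 2.0164, σ² = 0.82² = 0.6724; σ² + n·σ₀² = 0.6724 + 14·2.0164 = 28.902.
Posterior precision = 1/σ₀² + n/σ² = 1/2.0164 + 14/0.6724 = (σ² + n·σ₀²)/(σ₀²σ²) = 28.902/(2.0164·0.6724); posterior variance σₙ² = σ₀²σ²/(σ² + n·σ₀²) = 2.0164·0.6724/28.902 = 0.046911.
Predictive variance for one new observation = σₙ² + σ² = 2.0164·0.6724/28.902 + 0.6724 = σ²·(σ₀² + 28.902)/28.902 = 0.6724·30.9184/28.902 = 0.719311; SD = √(0.6724·30.9184/28.902) = 0.8481.

0.8481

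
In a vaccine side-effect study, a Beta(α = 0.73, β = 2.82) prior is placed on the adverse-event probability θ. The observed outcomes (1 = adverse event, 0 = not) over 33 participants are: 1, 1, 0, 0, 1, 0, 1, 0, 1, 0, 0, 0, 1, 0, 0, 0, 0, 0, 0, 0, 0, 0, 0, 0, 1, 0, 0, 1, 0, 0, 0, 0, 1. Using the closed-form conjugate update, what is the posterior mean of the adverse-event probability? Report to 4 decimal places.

0.2662

The Beta prior is conjugate to a Binomial/Bernoulli likelihood; the update adds successes to α and failures to β.
Posterior: Beta(α+k, β+n−k) = Beta(0.73+9, 2.82+24) = Beta(9.73, 26.82).
Posterior mean = α/(α+β) = 9.73/36.55 = 0.2662.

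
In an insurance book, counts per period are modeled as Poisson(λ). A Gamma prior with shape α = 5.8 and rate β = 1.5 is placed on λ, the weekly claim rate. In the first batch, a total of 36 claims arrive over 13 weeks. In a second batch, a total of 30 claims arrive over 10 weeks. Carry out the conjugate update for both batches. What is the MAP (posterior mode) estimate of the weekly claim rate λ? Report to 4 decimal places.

2.8898

With a Gamma(shape α, rate β) prior, the Poisson likelihood is conjugate: the posterior is Gamma(α + ΣXᵢ, β + n).
After batch 1: Gamma(α+S, β+n) = Gamma(5.8+36, 1.5+13) = Gamma(41.8, 14.5).
After batch 2: Gamma(α+S, β+n) = Gamma(41.8+30, 14.5+10) = Gamma(71.8, 24.5).
Mode of Gamma(α,β) for α≥1 is (α−1)/β = 70.8/24.5 = 2.8898.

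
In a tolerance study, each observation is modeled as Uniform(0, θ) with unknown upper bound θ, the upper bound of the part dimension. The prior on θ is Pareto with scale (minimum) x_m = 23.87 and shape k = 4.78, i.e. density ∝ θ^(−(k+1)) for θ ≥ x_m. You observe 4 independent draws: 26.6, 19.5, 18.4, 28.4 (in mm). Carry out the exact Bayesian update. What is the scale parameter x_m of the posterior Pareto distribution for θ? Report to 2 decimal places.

A Pareto(scale x_m, shape k) prior on the upper bound θ of Uniform(0, θ) is conjugate: posterior is Pareto(max(x_m, max xᵢ), k + n).
Sample maximum = 28.4; prior scale x_m = 23.87 → posterior scale = max = 28.40.
Posterior shape = 4.78 + 4 = 8.78.
Posterior scale x_m = 28.40.

28.40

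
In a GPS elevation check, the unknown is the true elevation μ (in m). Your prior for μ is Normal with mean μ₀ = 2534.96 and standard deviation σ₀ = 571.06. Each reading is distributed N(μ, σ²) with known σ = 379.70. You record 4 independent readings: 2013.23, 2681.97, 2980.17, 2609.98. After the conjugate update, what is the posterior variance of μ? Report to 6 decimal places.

32455.861551

For Normal data with known variance σ², a Normal(μ₀, σ₀²) prior on μ is conjugate. Posterior precision = 1/σ₀² + n/σ²; posterior mean is the precision-weighted average of μ₀ and x̄.
σ₀² = 571.06² = 326109.5236, σ² = 379.70² = 144172.09; σ² + n·σ₀² = 144172.09 + 4·326109.5236 = 1448610.1844.
Posterior precision = 1/σ₀² + n/σ² = 1/326109.5236 + 4/144172.09 = (σ² + n·σ₀²)/(σ₀²σ²) = 1448610.1844/(326109.5236·144172.09); posterior variance σₙ² = σ₀²σ²/(σ² + n·σ₀²) = 326109.5236·144172.09/1448610.1844 = 32455.861551.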